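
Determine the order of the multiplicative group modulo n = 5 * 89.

352

φ(445) = 445 · (1 − 1/5) · (1 − 1/89)
       = 445 · 352/445 = 352.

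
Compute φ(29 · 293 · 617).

φ(29) = 29 − 1 = 28.
φ(293) = 293 − 1 = 292.
φ(617) = 617 − 1 = 616.
Multiply: 28 · 292 · 616 = 5036416.

5036416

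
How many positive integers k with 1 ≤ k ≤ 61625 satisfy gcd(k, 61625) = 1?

44800

Prime factorization: 61625 = 5^3 · 17 · 29.
φ(61625) = 61625 · (1 − 1/5) · (1 − 1/17) · (1 − 1/29)
       = 61625 · 1792/2465 = 44800.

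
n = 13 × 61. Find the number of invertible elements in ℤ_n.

φ(13) = 13 − 1 = 12.
φ(61) = 61 − 1 = 60.
Since φ is multiplicative, φ(793) = 12 · 60 = 720.

720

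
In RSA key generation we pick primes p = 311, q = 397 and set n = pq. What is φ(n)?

For distinct primes, φ(pq) = (p−1)(q−1) = 310 × 396 = 122760.

122760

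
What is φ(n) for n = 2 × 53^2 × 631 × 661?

φ(2) = 2 − 1 = 1.
φ(53^2) = 53^1·(53−1) = 53·52 = 2756.
φ(631) = 631 − 1 = 630.
φ(661) = 661 − 1 = 660.
Since φ is multiplicative, φ(2343217238) = 1 · 2756 · 630 · 660 = 1145944800.

1145944800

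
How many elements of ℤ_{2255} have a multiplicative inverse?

1600

2255 = 5 * 11 * 41.
φ(5) = 5 − 1 = 4.
φ(11) = 11 − 1 = 10.
φ(41) = 41 − 1 = 40.
Multiply: 4 · 10 · 40 = 1600.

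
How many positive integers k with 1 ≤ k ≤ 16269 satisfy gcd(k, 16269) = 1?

8960

First factor: 16269 = 3 * 11 * 17 * 29.
φ(3) = 3 − 1 = 2.
φ(11) = 11 − 1 = 10.
φ(17) = 17 − 1 = 16.
φ(29) = 29 − 1 = 28.
Since φ is multiplicative, φ(16269) = 2 · 10 · 16 · 28 = 8960.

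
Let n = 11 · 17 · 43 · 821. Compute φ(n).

φ(6601661) = 6601661 · (1 − 1/11) · (1 − 1/17) · (1 − 1/43) · (1 − 1/821)
       = 6601661 · 5510400/6601661 = 5510400.

5510400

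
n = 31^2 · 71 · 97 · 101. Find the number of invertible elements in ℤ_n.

φ(31^2) = 31^2 − 31^1 = 961 − 31 = 930.
φ(71) = 71 − 1 = 70.
φ(97) = 97 − 1 = 96.
φ(101) = 101 − 1 = 100.
φ(668459107) = 930 × 70 × 96 × 100 = 624960000.

624960000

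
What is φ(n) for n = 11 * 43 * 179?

74760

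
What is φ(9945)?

4608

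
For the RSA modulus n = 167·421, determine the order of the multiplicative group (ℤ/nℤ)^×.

69720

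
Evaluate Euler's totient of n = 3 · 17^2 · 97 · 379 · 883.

17411272704

φ(28144319043) = 28144319043 · (1 − 1/3) · (1 − 1/17) · (1 − 1/97) · (1 − 1/379) · (1 − 1/883)
       = 28144319043 · 1024192512/1655548179 = 17411272704.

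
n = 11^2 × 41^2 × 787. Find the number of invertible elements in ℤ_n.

141794400

φ(11^2) = 11^2 − 11^1 = 121 − 11 = 110.
φ(41^2) = 41^1·(41−1) = 41·40 = 1640.
φ(787) = 787 − 1 = 786.
Since φ is multiplicative, φ(160076587) = 110 · 1640 · 786 = 141794400.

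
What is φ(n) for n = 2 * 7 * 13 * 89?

6336

φ(2) = 2 − 1 = 1.
φ(7) = 7 − 1 = 6.
φ(13) = 13 − 1 = 12.
φ(89) = 89 − 1 = 88.
Multiply: 1 · 6 · 12 · 88 = 6336.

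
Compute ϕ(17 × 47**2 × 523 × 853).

φ(17) = 17 − 1 = 16.
φ(47^2) = 47^1·(47−1) = 47·46 = 2162.
φ(523) = 523 − 1 = 522.
φ(853) = 853 − 1 = 852.
φ(16753106807) = 16 × 2162 × 522 × 852 = 15384584448.

15384584448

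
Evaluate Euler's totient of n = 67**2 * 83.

362604

φ(372587) = 372587 · (1 − 1/67) · (1 − 1/83)
       = 372587 · 5412/5561 = 362604.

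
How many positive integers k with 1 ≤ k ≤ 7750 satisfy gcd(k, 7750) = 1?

Factor 7750: 7750 = 2 · 5^3 · 31.
φ(7750) = 7750 · (1 − 1/2) · (1 − 1/5) · (1 − 1/31)
       = 7750 · 120/310 = 3000.

3000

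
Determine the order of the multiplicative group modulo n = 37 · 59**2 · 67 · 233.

φ(2010649967) = 2010649967 · (1 − 1/37) · (1 − 1/59) · (1 − 1/67) · (1 − 1/233)
       = 2010649967 · 31971456/34078813 = 1886315904.

1886315904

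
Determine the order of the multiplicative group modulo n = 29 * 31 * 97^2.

φ(29) = 29 − 1 = 28.
φ(31) = 31 − 1 = 30.
φ(97^2) = 97^1·(97−1) = 97·96 = 9312.
φ(8458691) = 28 × 30 × 9312 = 7822080.

7822080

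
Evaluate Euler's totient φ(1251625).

864000

1251625 = 5^3 * 17 * 19 * 31.
φ(1251625) = 1251625 · (1 − 1/5) · (1 − 1/17) · (1 − 1/19) · (1 − 1/31)
       = 1251625 · 34560/50065 = 864000.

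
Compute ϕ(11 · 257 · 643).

1643520

φ(1817761) = 1817761 · (1 − 1/11) · (1 − 1/257) · (1 − 1/643)
       = 1817761 · 1643520/1817761 = 1643520.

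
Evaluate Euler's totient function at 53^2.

φ(53^2) = 53^1·(53−1) = 53·52 = 2756.

2756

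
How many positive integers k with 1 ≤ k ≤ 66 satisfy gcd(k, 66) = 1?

Prime factorization: 66 = 2 · 3 · 11.
φ(2) = 2 − 1 = 1.
φ(3) = 3 − 1 = 2.
φ(11) = 11 − 1 = 10.
Multiply: 1 · 2 · 10 = 20.

20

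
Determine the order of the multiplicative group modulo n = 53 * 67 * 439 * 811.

φ(1264258979) = 1264258979 · (1 − 1/53) · (1 − 1/67) · (1 − 1/439) · (1 − 1/811)
       = 1264258979 · 1217604960/1264258979 = 1217604960.

1217604960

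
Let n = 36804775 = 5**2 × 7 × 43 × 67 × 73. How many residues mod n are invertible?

φ(36804775) = 36804775 · (1 − 1/5) · (1 − 1/7) · (1 − 1/43) · (1 − 1/67) · (1 − 1/73)
       = 36804775 · 4790016/7360955 = 23950080.

23950080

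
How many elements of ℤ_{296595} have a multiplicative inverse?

146016

Factor 296595: 296595 = 3^3 · 5 · 13^3.
φ(3^3) = 3^2·(3−1) = 9·2 = 18.
φ(5) = 5 − 1 = 4.
φ(13^3) = 13^3 − 13^2 = 2197 − 169 = 2028.
Since φ is multiplicative, φ(296595) = 18 · 4 · 2028 = 146016.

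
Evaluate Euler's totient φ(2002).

720

2002 = 2 · 7 · 11 · 13.
φ(2002) = 2002 · (1 − 1/2) · (1 − 1/7) · (1 − 1/11) · (1 − 1/13)
       = 2002 · 720/2002 = 720.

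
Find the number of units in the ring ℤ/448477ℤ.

380160

448477 = 17 · 23 · 31 · 37.
φ(448477) = 448477 · (1 − 1/17) · (1 − 1/23) · (1 − 1/31) · (1 − 1/37)
       = 448477 · 380160/448477 = 380160.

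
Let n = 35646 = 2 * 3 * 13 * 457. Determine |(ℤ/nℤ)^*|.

φ(2) = 2 − 1 = 1.
φ(3) = 3 − 1 = 2.
φ(13) = 13 − 1 = 12.
φ(457) = 457 − 1 = 456.
Multiply: 1 · 2 · 12 · 456 = 10944.

10944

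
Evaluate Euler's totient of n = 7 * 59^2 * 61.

φ(1486387) = 1486387 · (1 − 1/7) · (1 − 1/59) · (1 − 1/61)
       = 1486387 · 20880/25193 = 1231920.

1231920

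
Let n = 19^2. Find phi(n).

φ(361) = 361 · (1 − 1/19)
       = 361 · 18/19 = 342.

342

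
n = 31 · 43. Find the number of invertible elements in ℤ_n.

1260

φ(1333) = 1333 · (1 − 1/31) · (1 − 1/43)
       = 1333 · 1260/1333 = 1260.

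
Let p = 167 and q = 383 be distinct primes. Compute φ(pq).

φ(167) = 167 − 1 = 166.
φ(383) = 383 − 1 = 382.
Multiply: 166 · 382 = 63412.

63412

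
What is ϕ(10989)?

10989 = 3^3 × 11 × 37.
φ(3^3) = 3^3 − 3^2 = 27 − 9 = 18.
φ(11) = 11 − 1 = 10.
φ(37) = 37 − 1 = 36.
Multiply: 18 · 10 · 36 = 6480.

6480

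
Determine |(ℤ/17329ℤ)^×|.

Factor 17329: 17329 = 13 * 31 * 43.
φ(17329) = 17329 · (1 − 1/13) · (1 − 1/31) · (1 − 1/43)
       = 17329 · 15120/17329 = 15120.

15120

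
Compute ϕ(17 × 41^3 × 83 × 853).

75162485760

φ(17) = 17 − 1 = 16.
φ(41^3) = 41^2·(41−1) = 1681·40 = 67240.
φ(83) = 83 − 1 = 82.
φ(853) = 853 − 1 = 852.
Multiply: 16 · 67240 · 82 · 852 = 75162485760.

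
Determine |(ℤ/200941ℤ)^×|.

174720

Prime factorization: 200941 = 13^2 · 29 · 41.
φ(200941) = 200941 · (1 − 1/13) · (1 − 1/29) · (1 − 1/41)
       = 200941 · 13440/15457 = 174720.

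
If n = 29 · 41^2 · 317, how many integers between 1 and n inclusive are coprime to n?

14510720

φ(29) = 29 − 1 = 28.
φ(41^2) = 41^1·(41−1) = 41·40 = 1640.
φ(317) = 317 − 1 = 316.
φ(15453433) = 28 × 1640 × 316 = 14510720.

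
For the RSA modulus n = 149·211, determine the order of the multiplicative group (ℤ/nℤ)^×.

For distinct primes, φ(pq) = (p−1)(q−1) = 148 × 210 = 31080.

31080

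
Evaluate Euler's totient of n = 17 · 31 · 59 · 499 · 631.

φ(9790221817) = 9790221817 · (1 − 1/17) · (1 − 1/31) · (1 − 1/59) · (1 − 1/499) · (1 − 1/631)
       = 9790221817 · 8734521600/9790221817 = 8734521600.

8734521600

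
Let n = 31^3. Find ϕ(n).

28830

φ(31^3) = 31^3 − 31^2 = 29791 − 961 = 28830.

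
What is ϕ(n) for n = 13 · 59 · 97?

66816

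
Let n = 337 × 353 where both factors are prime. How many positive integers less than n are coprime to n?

φ(337) = 337 − 1 = 336.
φ(353) = 353 − 1 = 352.
φ(118961) = 336 × 352 = 118272.

118272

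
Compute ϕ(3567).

3567 = 3 · 29 · 41.
φ(3567) = 3567 · (1 − 1/3) · (1 − 1/29) · (1 − 1/41)
       = 3567 · 2240/3567 = 2240.

2240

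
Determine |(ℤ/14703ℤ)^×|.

Prime factorization: 14703 = 3 * 13^2 * 29.
φ(3) = 3 − 1 = 2.
φ(13^2) = 13^2 − 13^1 = 169 − 13 = 156.
φ(29) = 29 − 1 = 28.
Since φ is multiplicative, φ(14703) = 2 · 156 · 28 = 8736.

8736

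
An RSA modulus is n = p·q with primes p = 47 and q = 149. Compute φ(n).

6808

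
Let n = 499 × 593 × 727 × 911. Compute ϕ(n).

φ(195978318379) = 195978318379 · (1 − 1/499) · (1 − 1/593) · (1 − 1/727) · (1 − 1/911)
       = 195978318379 · 194773138560/195978318379 = 194773138560.

194773138560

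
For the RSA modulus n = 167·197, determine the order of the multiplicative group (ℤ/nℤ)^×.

32536

φ(n) = (p − 1)(q − 1) = (167−1)(197−1) = 166·196 = 32536.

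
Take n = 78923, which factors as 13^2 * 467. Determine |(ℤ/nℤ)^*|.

φ(13^2) = 13^2 − 13^1 = 169 − 13 = 156.
φ(467) = 467 − 1 = 466.
Since φ is multiplicative, φ(78923) = 156 · 466 = 72696.

72696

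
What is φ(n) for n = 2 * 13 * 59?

φ(2) = 2 − 1 = 1.
φ(13) = 13 − 1 = 12.
φ(59) = 59 − 1 = 58.
Multiply: 1 · 12 · 58 = 696.

696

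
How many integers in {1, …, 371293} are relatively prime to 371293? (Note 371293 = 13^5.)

342732

φ(371293) = 371293 · (1 − 1/13)
       = 371293 · 12/13 = 342732.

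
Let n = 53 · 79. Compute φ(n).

φ(53) = 53 − 1 = 52.
φ(79) = 79 − 1 = 78.
Since φ is multiplicative, φ(4187) = 52 · 78 = 4056.

4056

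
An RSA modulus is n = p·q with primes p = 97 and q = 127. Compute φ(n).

For distinct primes, φ(pq) = (p−1)(q−1) = 96 × 126 = 12096.

12096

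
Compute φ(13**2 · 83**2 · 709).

751709088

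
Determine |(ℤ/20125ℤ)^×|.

13200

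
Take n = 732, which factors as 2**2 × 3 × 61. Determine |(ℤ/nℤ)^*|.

240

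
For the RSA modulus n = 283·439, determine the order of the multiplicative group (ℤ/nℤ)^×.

φ(283) = 283 − 1 = 282.
φ(439) = 439 − 1 = 438.
φ(124237) = 282 × 438 = 123516.

123516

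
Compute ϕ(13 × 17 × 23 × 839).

3539712

φ(13) = 13 − 1 = 12.
φ(17) = 17 − 1 = 16.
φ(23) = 23 − 1 = 22.
φ(839) = 839 − 1 = 838.
Multiply: 12 · 16 · 22 · 838 = 3539712.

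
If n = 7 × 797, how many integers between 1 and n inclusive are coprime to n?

4776

φ(7) = 7 − 1 = 6.
φ(797) = 797 − 1 = 796.
φ(5579) = 6 × 796 = 4776.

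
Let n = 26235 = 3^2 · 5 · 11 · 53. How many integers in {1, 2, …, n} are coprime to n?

φ(26235) = 26235 · (1 − 1/3) · (1 − 1/5) · (1 − 1/11) · (1 − 1/53)
       = 26235 · 4160/8745 = 12480.

12480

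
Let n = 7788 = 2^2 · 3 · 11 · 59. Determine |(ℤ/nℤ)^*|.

2320

φ(2^2) = 2^1·(2−1) = 2·1 = 2.
φ(3) = 3 − 1 = 2.
φ(11) = 11 − 1 = 10.
φ(59) = 59 − 1 = 58.
Multiply: 2 · 2 · 10 · 58 = 2320.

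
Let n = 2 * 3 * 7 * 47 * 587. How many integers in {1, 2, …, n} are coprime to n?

φ(1158738) = 1158738 · (1 − 1/2) · (1 − 1/3) · (1 − 1/7) · (1 − 1/47) · (1 − 1/587)
       = 1158738 · 323472/1158738 = 323472.

323472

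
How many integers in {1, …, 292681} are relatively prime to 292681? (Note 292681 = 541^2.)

φ(292681) = 292681 · (1 − 1/541)
       = 292681 · 540/541 = 292140.

292140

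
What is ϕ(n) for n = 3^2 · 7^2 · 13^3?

511056

φ(3^2) = 3^1·(3−1) = 3·2 = 6.
φ(7^2) = 7^2 − 7^1 = 49 − 7 = 42.
φ(13^3) = 13^3 − 13^2 = 2197 − 169 = 2028.
Since φ is multiplicative, φ(968877) = 6 · 42 · 2028 = 511056.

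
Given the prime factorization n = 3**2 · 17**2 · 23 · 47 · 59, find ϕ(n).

φ(165889179) = 165889179 · (1 − 1/3) · (1 − 1/17) · (1 − 1/23) · (1 − 1/47) · (1 − 1/59)
       = 165889179 · 1878272/3252729 = 95791872.

95791872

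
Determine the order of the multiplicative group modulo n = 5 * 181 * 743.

534240

φ(672415) = 672415 · (1 − 1/5) · (1 − 1/181) · (1 − 1/743)
       = 672415 · 534240/672415 = 534240.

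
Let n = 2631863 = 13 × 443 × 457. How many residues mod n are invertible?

2418624

φ(13) = 13 − 1 = 12.
φ(443) = 443 − 1 = 442.
φ(457) = 457 − 1 = 456.
Since φ is multiplicative, φ(2631863) = 12 · 442 · 456 = 2418624.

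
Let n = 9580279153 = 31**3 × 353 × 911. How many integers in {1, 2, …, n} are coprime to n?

φ(31^3) = 31^2·(31−1) = 961·30 = 28830.
φ(353) = 353 − 1 = 352.
φ(911) = 911 − 1 = 910.
Multiply: 28830 · 352 · 910 = 9234825600.

9234825600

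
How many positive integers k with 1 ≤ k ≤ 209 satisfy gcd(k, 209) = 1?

180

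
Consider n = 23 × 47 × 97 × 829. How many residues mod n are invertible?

φ(86926453) = 86926453 · (1 − 1/23) · (1 − 1/47) · (1 − 1/97) · (1 − 1/829)
       = 86926453 · 80441856/86926453 = 80441856.

80441856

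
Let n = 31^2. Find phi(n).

930

φ(961) = 961 · (1 − 1/31)
       = 961 · 30/31 = 930.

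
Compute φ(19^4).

123462

φ(130321) = 130321 · (1 − 1/19)
       = 130321 · 18/19 = 123462.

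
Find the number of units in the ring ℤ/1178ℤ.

540

Prime factorization: 1178 = 2 × 19 × 31.
φ(1178) = 1178 · (1 − 1/2) · (1 − 1/19) · (1 − 1/31)
       = 1178 · 540/1178 = 540.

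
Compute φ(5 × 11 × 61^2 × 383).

φ(78382865) = 78382865 · (1 − 1/5) · (1 − 1/11) · (1 − 1/61) · (1 − 1/383)
       = 78382865 · 916800/1284965 = 55924800.

55924800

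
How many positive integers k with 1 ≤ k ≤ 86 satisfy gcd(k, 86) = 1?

Factor 86: 86 = 2 * 43.
φ(2) = 2 − 1 = 1.
φ(43) = 43 − 1 = 42.
Since φ is multiplicative, φ(86) = 1 · 42 = 42.

42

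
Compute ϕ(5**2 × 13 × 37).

8640

φ(5^2) = 5^1·(5−1) = 5·4 = 20.
φ(13) = 13 − 1 = 12.
φ(37) = 37 − 1 = 36.
Multiply: 20 · 12 · 36 = 8640.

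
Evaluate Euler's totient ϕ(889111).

776160

889111 = 23 · 29 · 31 · 43.
φ(889111) = 889111 · (1 − 1/23) · (1 − 1/29) · (1 − 1/31) · (1 − 1/43)
       = 889111 · 776160/889111 = 776160.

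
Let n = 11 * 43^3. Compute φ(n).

776580

φ(11) = 11 − 1 = 10.
φ(43^3) = 43^3 − 43^2 = 79507 − 1849 = 77658.
Since φ is multiplicative, φ(874577) = 10 · 77658 = 776580.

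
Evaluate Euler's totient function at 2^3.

φ(2^3) = 2^2·(2−1) = 4·1 = 4.

4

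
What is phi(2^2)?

2

φ(4) = 4 · (1 − 1/2)
       = 4 · 1/2 = 2.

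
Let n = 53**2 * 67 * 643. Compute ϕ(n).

116777232

φ(53^2) = 53^2 − 53^1 = 2809 − 53 = 2756.
φ(67) = 67 − 1 = 66.
φ(643) = 643 − 1 = 642.
Multiply: 2756 · 66 · 642 = 116777232.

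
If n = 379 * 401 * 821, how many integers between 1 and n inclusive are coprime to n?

φ(379) = 379 − 1 = 378.
φ(401) = 401 − 1 = 400.
φ(821) = 821 − 1 = 820.
Multiply: 378 · 400 · 820 = 123984000.

123984000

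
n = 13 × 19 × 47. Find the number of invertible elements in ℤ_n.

9936

φ(13) = 13 − 1 = 12.
φ(19) = 19 − 1 = 18.
φ(47) = 47 − 1 = 46.
Since φ is multiplicative, φ(11609) = 12 · 18 · 46 = 9936.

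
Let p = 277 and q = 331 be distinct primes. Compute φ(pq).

91080

φ(91687) = 91687 · (1 − 1/277) · (1 − 1/331)
       = 91687 · 91080/91687 = 91080.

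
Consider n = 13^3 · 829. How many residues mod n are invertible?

φ(1821313) = 1821313 · (1 − 1/13) · (1 − 1/829)
       = 1821313 · 9936/10777 = 1679184.

1679184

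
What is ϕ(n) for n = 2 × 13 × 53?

624

φ(2) = 2 − 1 = 1.
φ(13) = 13 − 1 = 12.
φ(53) = 53 − 1 = 52.
Since φ is multiplicative, φ(1378) = 1 · 12 · 52 = 624.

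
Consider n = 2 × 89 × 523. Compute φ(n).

45936

φ(93094) = 93094 · (1 − 1/2) · (1 − 1/89) · (1 − 1/523)
       = 93094 · 45936/93094 = 45936.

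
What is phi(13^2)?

φ(169) = 169 · (1 − 1/13)
       = 169 · 12/13 = 156.

156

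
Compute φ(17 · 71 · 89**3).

780693760

φ(850897583) = 850897583 · (1 − 1/17) · (1 − 1/71) · (1 − 1/89)
       = 850897583 · 98560/107423 = 780693760.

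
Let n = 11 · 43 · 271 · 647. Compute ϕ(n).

φ(82934401) = 82934401 · (1 − 1/11) · (1 − 1/43) · (1 − 1/271) · (1 − 1/647)
       = 82934401 · 73256400/82934401 = 73256400.

73256400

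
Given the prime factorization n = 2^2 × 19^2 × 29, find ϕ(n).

φ(2^2) = 2^2 − 2^1 = 4 − 2 = 2.
φ(19^2) = 19^1·(19−1) = 19·18 = 342.
φ(29) = 29 − 1 = 28.
Since φ is multiplicative, φ(41876) = 2 · 342 · 28 = 19152.

19152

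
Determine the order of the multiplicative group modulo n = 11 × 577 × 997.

5736960

φ(6327959) = 6327959 · (1 − 1/11) · (1 − 1/577) · (1 − 1/997)
       = 6327959 · 5736960/6327959 = 5736960.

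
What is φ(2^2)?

2

φ(2^2) = 2^1·(2−1) = 2·1 = 2.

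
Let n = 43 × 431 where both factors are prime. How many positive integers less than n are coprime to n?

18060

φ(n) = (p − 1)(q − 1) = (43−1)(431−1) = 42·430 = 18060.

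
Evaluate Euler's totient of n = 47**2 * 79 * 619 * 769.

φ(83069155621) = 83069155621 · (1 − 1/47) · (1 − 1/79) · (1 − 1/619) · (1 − 1/769)
       = 83069155621 · 1702950912/1767428843 = 80038692864.

80038692864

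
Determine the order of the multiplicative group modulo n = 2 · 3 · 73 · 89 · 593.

φ(23116326) = 23116326 · (1 − 1/2) · (1 − 1/3) · (1 − 1/73) · (1 − 1/89) · (1 − 1/593)
       = 23116326 · 7501824/23116326 = 7501824.

7501824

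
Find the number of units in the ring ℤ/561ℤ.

Prime factorization: 561 = 3 · 11 · 17.
φ(561) = 561 · (1 − 1/3) · (1 − 1/11) · (1 − 1/17)
       = 561 · 320/561 = 320.

320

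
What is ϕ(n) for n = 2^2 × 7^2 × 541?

φ(106036) = 106036 · (1 − 1/2) · (1 − 1/7) · (1 − 1/541)
       = 106036 · 3240/7574 = 45360.

45360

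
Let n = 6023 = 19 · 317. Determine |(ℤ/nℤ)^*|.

φ(19) = 19 − 1 = 18.
φ(317) = 317 − 1 = 316.
φ(6023) = 18 × 316 = 5688.

5688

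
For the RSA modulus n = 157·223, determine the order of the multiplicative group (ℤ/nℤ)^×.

34632

φ(35011) = 35011 · (1 − 1/157) · (1 − 1/223)
       = 35011 · 34632/35011 = 34632.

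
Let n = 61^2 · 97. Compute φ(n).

φ(360937) = 360937 · (1 − 1/61) · (1 − 1/97)
       = 360937 · 5760/5917 = 351360.

351360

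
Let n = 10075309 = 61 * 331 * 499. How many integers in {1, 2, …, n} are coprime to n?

φ(10075309) = 10075309 · (1 − 1/61) · (1 − 1/331) · (1 − 1/499)
       = 10075309 · 9860400/10075309 = 9860400.

9860400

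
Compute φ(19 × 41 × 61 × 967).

φ(19) = 19 − 1 = 18.
φ(41) = 41 − 1 = 40.
φ(61) = 61 − 1 = 60.
φ(967) = 967 − 1 = 966.
Since φ is multiplicative, φ(45950873) = 18 · 40 · 60 · 966 = 41731200.

41731200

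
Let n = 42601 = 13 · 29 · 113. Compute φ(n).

φ(42601) = 42601 · (1 − 1/13) · (1 − 1/29) · (1 − 1/113)
       = 42601 · 37632/42601 = 37632.

37632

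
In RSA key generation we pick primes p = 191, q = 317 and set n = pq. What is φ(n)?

60040

φ(pq) = (p−1)(q−1) = 190 · 316 = 60040.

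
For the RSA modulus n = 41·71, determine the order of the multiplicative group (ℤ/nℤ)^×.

φ(n) = (p − 1)(q − 1) = (41−1)(71−1) = 40·70 = 2800.

2800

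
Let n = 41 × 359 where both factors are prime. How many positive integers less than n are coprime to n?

14320

φ(14719) = 14719 · (1 − 1/41) · (1 − 1/359)
       = 14719 · 14320/14719 = 14320.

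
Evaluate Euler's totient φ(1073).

1008

1073 = 29 × 37.
φ(1073) = 1073 · (1 − 1/29) · (1 − 1/37)
       = 1073 · 1008/1073 = 1008.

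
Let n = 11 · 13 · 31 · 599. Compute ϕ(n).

2152800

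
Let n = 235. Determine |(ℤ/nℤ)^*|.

First factor: 235 = 5 · 47.
φ(235) = 235 · (1 − 1/5) · (1 − 1/47)
       = 235 · 184/235 = 184.

184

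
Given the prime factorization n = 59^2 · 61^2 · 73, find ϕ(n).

φ(945554473) = 945554473 · (1 − 1/59) · (1 − 1/61) · (1 − 1/73)
       = 945554473 · 250560/262727 = 901765440.

901765440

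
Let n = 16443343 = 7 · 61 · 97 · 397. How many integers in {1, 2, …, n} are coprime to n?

13685760

φ(7) = 7 − 1 = 6.
φ(61) = 61 − 1 = 60.
φ(97) = 97 − 1 = 96.
φ(397) = 397 − 1 = 396.
Since φ is multiplicative, φ(16443343) = 6 · 60 · 96 · 396 = 13685760.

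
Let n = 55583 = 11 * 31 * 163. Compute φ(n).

48600

φ(55583) = 55583 · (1 − 1/11) · (1 − 1/31) · (1 − 1/163)
       = 55583 · 48600/55583 = 48600.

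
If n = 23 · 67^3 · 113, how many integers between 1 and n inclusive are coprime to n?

φ(781683037) = 781683037 · (1 − 1/23) · (1 − 1/67) · (1 − 1/113)
       = 781683037 · 162624/174133 = 730019136.

730019136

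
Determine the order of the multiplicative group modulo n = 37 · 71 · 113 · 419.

117976320

φ(37) = 37 − 1 = 36.
φ(71) = 71 − 1 = 70.
φ(113) = 113 − 1 = 112.
φ(419) = 419 − 1 = 418.
Multiply: 36 · 70 · 112 · 418 = 117976320.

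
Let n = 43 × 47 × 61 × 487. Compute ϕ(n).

φ(60037847) = 60037847 · (1 − 1/43) · (1 − 1/47) · (1 − 1/61) · (1 − 1/487)
       = 60037847 · 56337120/60037847 = 56337120.

56337120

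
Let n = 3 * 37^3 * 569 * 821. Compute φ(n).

45909031680

φ(3) = 3 − 1 = 2.
φ(37^3) = 37^3 − 37^2 = 50653 − 1369 = 49284.
φ(569) = 569 − 1 = 568.
φ(821) = 821 − 1 = 820.
Multiply: 2 · 49284 · 568 · 820 = 45909031680.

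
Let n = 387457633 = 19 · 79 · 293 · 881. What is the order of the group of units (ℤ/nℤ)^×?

360771840

φ(19) = 19 − 1 = 18.
φ(79) = 79 − 1 = 78.
φ(293) = 293 − 1 = 292.
φ(881) = 881 − 1 = 880.
φ(387457633) = 18 × 78 × 292 × 880 = 360771840.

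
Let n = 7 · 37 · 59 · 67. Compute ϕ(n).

826848

φ(1023827) = 1023827 · (1 − 1/7) · (1 − 1/37) · (1 − 1/59) · (1 − 1/67)
       = 1023827 · 826848/1023827 = 826848.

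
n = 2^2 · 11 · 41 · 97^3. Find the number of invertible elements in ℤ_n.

722611200

φ(1646462092) = 1646462092 · (1 − 1/2) · (1 − 1/11) · (1 − 1/41) · (1 − 1/97)
       = 1646462092 · 38400/87494 = 722611200.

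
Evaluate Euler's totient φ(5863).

4800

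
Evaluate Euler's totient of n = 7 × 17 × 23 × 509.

1072896

φ(7) = 7 − 1 = 6.
φ(17) = 17 − 1 = 16.
φ(23) = 23 − 1 = 22.
φ(509) = 509 − 1 = 508.
Since φ is multiplicative, φ(1393133) = 6 · 16 · 22 · 508 = 1072896.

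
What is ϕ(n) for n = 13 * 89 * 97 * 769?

77856768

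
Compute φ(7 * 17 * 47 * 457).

2013696

φ(7) = 7 − 1 = 6.
φ(17) = 17 − 1 = 16.
φ(47) = 47 − 1 = 46.
φ(457) = 457 − 1 = 456.
φ(2556001) = 6 × 16 × 46 × 456 = 2013696.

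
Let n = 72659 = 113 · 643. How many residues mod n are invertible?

φ(113) = 113 − 1 = 112.
φ(643) = 643 − 1 = 642.
Multiply: 112 · 642 = 71904.

71904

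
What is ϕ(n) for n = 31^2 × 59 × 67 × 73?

256322880

φ(31^2) = 31^1·(31−1) = 31·30 = 930.
φ(59) = 59 − 1 = 58.
φ(67) = 67 − 1 = 66.
φ(73) = 73 − 1 = 72.
φ(277314809) = 930 × 58 × 66 × 72 = 256322880.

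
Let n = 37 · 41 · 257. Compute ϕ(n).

φ(389869) = 389869 · (1 − 1/37) · (1 − 1/41) · (1 − 1/257)
       = 389869 · 368640/389869 = 368640.

368640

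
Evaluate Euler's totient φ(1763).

Prime factorization: 1763 = 41 · 43.
φ(1763) = 1763 · (1 − 1/41) · (1 − 1/43)
       = 1763 · 1680/1763 = 1680.

1680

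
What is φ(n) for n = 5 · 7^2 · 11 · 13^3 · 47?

156723840

φ(278283005) = 278283005 · (1 − 1/5) · (1 − 1/7) · (1 − 1/11) · (1 − 1/13) · (1 − 1/47)
       = 278283005 · 132480/235235 = 156723840.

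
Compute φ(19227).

19227 = 3 · 13 · 17 · 29.
φ(19227) = 19227 · (1 − 1/3) · (1 − 1/13) · (1 − 1/17) · (1 − 1/29)
       = 19227 · 10752/19227 = 10752.

10752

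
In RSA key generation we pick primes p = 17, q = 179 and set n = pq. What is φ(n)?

φ(17) = 17 − 1 = 16.
φ(179) = 179 − 1 = 178.
φ(3043) = 16 × 178 = 2848.

2848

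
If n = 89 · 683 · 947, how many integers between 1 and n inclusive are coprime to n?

56775136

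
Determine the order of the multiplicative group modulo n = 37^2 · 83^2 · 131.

1178526960

φ(1235466371) = 1235466371 · (1 − 1/37) · (1 − 1/83) · (1 − 1/131)
       = 1235466371 · 383760/402301 = 1178526960.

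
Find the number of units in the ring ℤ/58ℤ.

Factor 58: 58 = 2 × 29.
φ(58) = 58 · (1 − 1/2) · (1 − 1/29)
       = 58 · 28/58 = 28.

28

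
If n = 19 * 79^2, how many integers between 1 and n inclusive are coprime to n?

110916

φ(19) = 19 − 1 = 18.
φ(79^2) = 79^1·(79−1) = 79·78 = 6162.
Multiply: 18 · 6162 = 110916.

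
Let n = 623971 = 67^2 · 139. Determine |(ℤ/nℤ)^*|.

610236

φ(67^2) = 67^2 − 67^1 = 4489 − 67 = 4422.
φ(139) = 139 − 1 = 138.
Multiply: 4422 · 138 = 610236.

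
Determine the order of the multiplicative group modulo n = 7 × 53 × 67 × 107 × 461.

1004065920

φ(1226121239) = 1226121239 · (1 − 1/7) · (1 − 1/53) · (1 − 1/67) · (1 − 1/107) · (1 − 1/461)
       = 1226121239 · 1004065920/1226121239 = 1004065920.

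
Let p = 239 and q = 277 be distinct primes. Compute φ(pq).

65688

φ(n) = (p − 1)(q − 1) = (239−1)(277−1) = 238·276 = 65688.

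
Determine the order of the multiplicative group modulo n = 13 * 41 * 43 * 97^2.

187729920

φ(13) = 13 − 1 = 12.
φ(41) = 41 − 1 = 40.
φ(43) = 43 − 1 = 42.
φ(97^2) = 97^1·(97−1) = 97·96 = 9312.
Multiply: 12 · 40 · 42 · 9312 = 187729920.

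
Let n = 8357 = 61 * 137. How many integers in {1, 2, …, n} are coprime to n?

8160

φ(8357) = 8357 · (1 − 1/61) · (1 − 1/137)
       = 8357 · 8160/8357 = 8160.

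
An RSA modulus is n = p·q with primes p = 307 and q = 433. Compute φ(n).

φ(n) = (p − 1)(q − 1) = (307−1)(433−1) = 306·432 = 132192.

132192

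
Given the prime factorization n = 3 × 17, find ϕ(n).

32

φ(3) = 3 − 1 = 2.
φ(17) = 17 − 1 = 16.
Since φ is multiplicative, φ(51) = 2 · 16 = 32.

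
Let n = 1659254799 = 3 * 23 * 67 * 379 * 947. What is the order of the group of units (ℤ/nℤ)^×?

φ(3) = 3 − 1 = 2.
φ(23) = 23 − 1 = 22.
φ(67) = 67 − 1 = 66.
φ(379) = 379 − 1 = 378.
φ(947) = 947 − 1 = 946.
Since φ is multiplicative, φ(1659254799) = 2 · 22 · 66 · 378 · 946 = 1038435552.

1038435552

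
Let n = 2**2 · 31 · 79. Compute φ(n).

4680

φ(2^2) = 2^2 − 2^1 = 4 − 2 = 2.
φ(31) = 31 − 1 = 30.
φ(79) = 79 − 1 = 78.
φ(9796) = 2 × 30 × 78 = 4680.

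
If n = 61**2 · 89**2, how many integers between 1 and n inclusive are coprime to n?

φ(61^2) = 61^2 − 61^1 = 3721 − 61 = 3660.
φ(89^2) = 89^2 − 89^1 = 7921 − 89 = 7832.
φ(29474041) = 3660 × 7832 = 28665120.

28665120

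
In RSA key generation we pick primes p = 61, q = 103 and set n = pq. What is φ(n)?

For distinct primes, φ(pq) = (p−1)(q−1) = 60 × 102 = 6120.

6120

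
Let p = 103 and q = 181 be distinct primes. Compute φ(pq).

18360

φ(103) = 103 − 1 = 102.
φ(181) = 181 − 1 = 180.
Multiply: 102 · 180 = 18360.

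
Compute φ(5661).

Prime factorization: 5661 = 3**2 · 17 · 37.
φ(3^2) = 3^2 − 3^1 = 9 − 3 = 6.
φ(17) = 17 − 1 = 16.
φ(37) = 37 − 1 = 36.
Since φ is multiplicative, φ(5661) = 6 · 16 · 36 = 3456.

3456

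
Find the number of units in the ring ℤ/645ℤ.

336

Factor 645: 645 = 3 * 5 * 43.
φ(3) = 3 − 1 = 2.
φ(5) = 5 − 1 = 4.
φ(43) = 43 − 1 = 42.
Multiply: 2 · 4 · 42 = 336.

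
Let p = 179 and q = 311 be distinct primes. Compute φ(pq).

φ(pq) = (p−1)(q−1) = 178 · 310 = 55180.

55180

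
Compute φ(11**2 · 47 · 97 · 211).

102009600

φ(11^2) = 11^1·(11−1) = 11·10 = 110.
φ(47) = 47 − 1 = 46.
φ(97) = 97 − 1 = 96.
φ(211) = 211 − 1 = 210.
Since φ is multiplicative, φ(116395829) = 110 · 46 · 96 · 210 = 102009600.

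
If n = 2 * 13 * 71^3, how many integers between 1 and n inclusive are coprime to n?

4234440

φ(9305686) = 9305686 · (1 − 1/2) · (1 − 1/13) · (1 − 1/71)
       = 9305686 · 840/1846 = 4234440.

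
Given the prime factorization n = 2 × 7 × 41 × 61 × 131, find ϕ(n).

φ(4586834) = 4586834 · (1 − 1/2) · (1 − 1/7) · (1 − 1/41) · (1 − 1/61) · (1 − 1/131)
       = 4586834 · 1872000/4586834 = 1872000.

1872000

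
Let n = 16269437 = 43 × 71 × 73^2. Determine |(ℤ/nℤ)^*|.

15452640

φ(43) = 43 − 1 = 42.
φ(71) = 71 − 1 = 70.
φ(73^2) = 73^1·(73−1) = 73·72 = 5256.
Since φ is multiplicative, φ(16269437) = 42 · 70 · 5256 = 15452640.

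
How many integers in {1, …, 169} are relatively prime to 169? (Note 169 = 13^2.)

φ(169) = 169 · (1 − 1/13)
       = 169 · 12/13 = 156.

156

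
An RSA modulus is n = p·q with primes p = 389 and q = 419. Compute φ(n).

162184

φ(n) = (p − 1)(q − 1) = (389−1)(419−1) = 388·418 = 162184.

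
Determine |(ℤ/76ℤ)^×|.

76 = 2^2 * 19.
φ(76) = 76 · (1 − 1/2) · (1 − 1/19)
       = 76 · 18/38 = 36.

36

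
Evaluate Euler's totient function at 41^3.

φ(68921) = 68921 · (1 − 1/41)
       = 68921 · 40/41 = 67240.

67240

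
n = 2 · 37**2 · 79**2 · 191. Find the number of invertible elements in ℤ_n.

1559478960

φ(2) = 2 − 1 = 1.
φ(37^2) = 37^2 − 37^1 = 1369 − 37 = 1332.
φ(79^2) = 79^2 − 79^1 = 6241 − 79 = 6162.
φ(191) = 191 − 1 = 190.
Multiply: 1 · 1332 · 6162 · 190 = 1559478960.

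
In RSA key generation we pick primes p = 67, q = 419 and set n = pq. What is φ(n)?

φ(pq) = (p−1)(q−1) = 66 · 418 = 27588.

27588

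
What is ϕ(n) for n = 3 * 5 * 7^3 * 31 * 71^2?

φ(804014295) = 804014295 · (1 − 1/3) · (1 − 1/5) · (1 − 1/7) · (1 − 1/31) · (1 − 1/71)
       = 804014295 · 100800/231105 = 350683200.

350683200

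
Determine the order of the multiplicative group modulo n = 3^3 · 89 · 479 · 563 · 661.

280842819840

φ(3^3) = 3^3 − 3^2 = 27 − 9 = 18.
φ(89) = 89 − 1 = 88.
φ(479) = 479 − 1 = 478.
φ(563) = 563 − 1 = 562.
φ(661) = 661 − 1 = 660.
Multiply: 18 · 88 · 478 · 562 · 660 = 280842819840.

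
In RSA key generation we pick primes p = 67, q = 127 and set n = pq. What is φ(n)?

8316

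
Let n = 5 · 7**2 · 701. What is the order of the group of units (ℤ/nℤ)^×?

117600

φ(171745) = 171745 · (1 − 1/5) · (1 − 1/7) · (1 − 1/701)
       = 171745 · 16800/24535 = 117600.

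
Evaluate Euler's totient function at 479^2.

228962

φ(229441) = 229441 · (1 − 1/479)
       = 229441 · 478/479 = 228962.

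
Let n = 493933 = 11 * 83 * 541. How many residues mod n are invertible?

φ(11) = 11 − 1 = 10.
φ(83) = 83 − 1 = 82.
φ(541) = 541 − 1 = 540.
φ(493933) = 10 × 82 × 540 = 442800.

442800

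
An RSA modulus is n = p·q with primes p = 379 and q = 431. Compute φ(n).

162540

φ(pq) = (p−1)(q−1) = 378 · 430 = 162540.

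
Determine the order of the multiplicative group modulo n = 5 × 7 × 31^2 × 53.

1160640

φ(5) = 5 − 1 = 4.
φ(7) = 7 − 1 = 6.
φ(31^2) = 31^1·(31−1) = 31·30 = 930.
φ(53) = 53 − 1 = 52.
φ(1782655) = 4 × 6 × 930 × 52 = 1160640.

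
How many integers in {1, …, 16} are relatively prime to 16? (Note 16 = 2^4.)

8

φ(16) = 16 · (1 − 1/2)
       = 16 · 1/2 = 8.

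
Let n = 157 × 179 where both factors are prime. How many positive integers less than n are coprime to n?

27768

φ(157) = 157 − 1 = 156.
φ(179) = 179 − 1 = 178.
Since φ is multiplicative, φ(28103) = 156 · 178 = 27768.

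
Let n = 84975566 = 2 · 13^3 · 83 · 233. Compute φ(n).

38580672

φ(84975566) = 84975566 · (1 − 1/2) · (1 − 1/13) · (1 − 1/83) · (1 − 1/233)
       = 84975566 · 228288/502814 = 38580672.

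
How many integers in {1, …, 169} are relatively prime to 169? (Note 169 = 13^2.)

φ(13^2) = 13^2 − 13^1 = 169 − 13 = 156.

156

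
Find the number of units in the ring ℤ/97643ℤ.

Prime factorization: 97643 = 7 × 13 × 29 × 37.
φ(7) = 7 − 1 = 6.
φ(13) = 13 − 1 = 12.
φ(29) = 29 − 1 = 28.
φ(37) = 37 − 1 = 36.
φ(97643) = 6 × 12 × 28 × 36 = 72576.

72576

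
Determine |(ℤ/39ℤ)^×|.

24

39 = 3 · 13.
φ(3) = 3 − 1 = 2.
φ(13) = 13 − 1 = 12.
Since φ is multiplicative, φ(39) = 2 · 12 = 24.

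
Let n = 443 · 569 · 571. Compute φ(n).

143101920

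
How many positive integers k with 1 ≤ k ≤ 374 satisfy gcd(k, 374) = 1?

160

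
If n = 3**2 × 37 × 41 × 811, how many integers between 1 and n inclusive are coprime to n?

6998400

φ(11072583) = 11072583 · (1 − 1/3) · (1 − 1/37) · (1 − 1/41) · (1 − 1/811)
       = 11072583 · 2332800/3690861 = 6998400.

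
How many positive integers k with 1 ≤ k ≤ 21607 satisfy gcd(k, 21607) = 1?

21607 = 17 * 31 * 41.
φ(21607) = 21607 · (1 − 1/17) · (1 − 1/31) · (1 − 1/41)
       = 21607 · 19200/21607 = 19200.

19200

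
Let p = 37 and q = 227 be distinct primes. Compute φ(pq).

8136

For distinct primes, φ(pq) = (p−1)(q−1) = 36 × 226 = 8136.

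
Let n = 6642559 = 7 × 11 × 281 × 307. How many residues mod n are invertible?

5140800

φ(7) = 7 − 1 = 6.
φ(11) = 11 − 1 = 10.
φ(281) = 281 − 1 = 280.
φ(307) = 307 − 1 = 306.
Multiply: 6 · 10 · 280 · 306 = 5140800.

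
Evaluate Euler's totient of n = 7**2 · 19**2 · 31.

430920

φ(7^2) = 7^1·(7−1) = 7·6 = 42.
φ(19^2) = 19^2 − 19^1 = 361 − 19 = 342.
φ(31) = 31 − 1 = 30.
φ(548359) = 42 × 342 × 30 = 430920.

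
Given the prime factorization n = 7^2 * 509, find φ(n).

21336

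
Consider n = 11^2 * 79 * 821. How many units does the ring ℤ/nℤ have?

7035600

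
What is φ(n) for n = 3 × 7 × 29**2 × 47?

448224

φ(3) = 3 − 1 = 2.
φ(7) = 7 − 1 = 6.
φ(29^2) = 29^1·(29−1) = 29·28 = 812.
φ(47) = 47 − 1 = 46.
Since φ is multiplicative, φ(830067) = 2 · 6 · 812 · 46 = 448224.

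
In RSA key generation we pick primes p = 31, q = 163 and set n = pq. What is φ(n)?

4860

φ(pq) = (p−1)(q−1) = 30 · 162 = 4860.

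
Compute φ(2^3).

φ(8) = 8 · (1 − 1/2)
       = 8 · 1/2 = 4.

4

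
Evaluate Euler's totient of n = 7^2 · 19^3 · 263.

71503992

φ(88391933) = 88391933 · (1 − 1/7) · (1 − 1/19) · (1 − 1/263)
       = 88391933 · 28296/34979 = 71503992.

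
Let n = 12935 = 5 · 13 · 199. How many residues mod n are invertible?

φ(12935) = 12935 · (1 − 1/5) · (1 − 1/13) · (1 − 1/199)
       = 12935 · 9504/12935 = 9504.

9504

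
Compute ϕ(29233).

26400

29233 = 23 × 31 × 41.
φ(23) = 23 − 1 = 22.
φ(31) = 31 − 1 = 30.
φ(41) = 41 − 1 = 40.
Since φ is multiplicative, φ(29233) = 22 · 30 · 40 = 26400.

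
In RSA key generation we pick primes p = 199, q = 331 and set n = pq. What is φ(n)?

65340

φ(n) = (p − 1)(q − 1) = (199−1)(331−1) = 198·330 = 65340.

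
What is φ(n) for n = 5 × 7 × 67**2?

106128

φ(157115) = 157115 · (1 − 1/5) · (1 − 1/7) · (1 − 1/67)
       = 157115 · 1584/2345 = 106128.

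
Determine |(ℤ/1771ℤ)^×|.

First factor: 1771 = 7 · 11 · 23.
φ(1771) = 1771 · (1 − 1/7) · (1 − 1/11) · (1 − 1/23)
       = 1771 · 1320/1771 = 1320.

1320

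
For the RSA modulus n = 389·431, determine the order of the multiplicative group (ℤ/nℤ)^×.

φ(pq) = (p−1)(q−1) = 388 · 430 = 166840.

166840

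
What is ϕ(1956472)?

776160

1956472 = 2^3 · 7^3 · 23 · 31.
φ(2^3) = 2^2·(2−1) = 4·1 = 4.
φ(7^3) = 7^2·(7−1) = 49·6 = 294.
φ(23) = 23 − 1 = 22.
φ(31) = 31 − 1 = 30.
Multiply: 4 · 294 · 22 · 30 = 776160.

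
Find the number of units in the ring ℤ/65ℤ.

65 = 5 · 13.
φ(5) = 5 − 1 = 4.
φ(13) = 13 − 1 = 12.
φ(65) = 4 × 12 = 48.

48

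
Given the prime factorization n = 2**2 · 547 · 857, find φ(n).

934752

φ(2^2) = 2^2 − 2^1 = 4 − 2 = 2.
φ(547) = 547 − 1 = 546.
φ(857) = 857 − 1 = 856.
φ(1875116) = 2 × 546 × 856 = 934752.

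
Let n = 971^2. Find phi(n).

941870

φ(942841) = 942841 · (1 − 1/971)
       = 942841 · 970/971 = 941870.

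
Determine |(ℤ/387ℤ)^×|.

Factor 387: 387 = 3**2 × 43.
φ(387) = 387 · (1 − 1/3) · (1 − 1/43)
       = 387 · 84/129 = 252.

252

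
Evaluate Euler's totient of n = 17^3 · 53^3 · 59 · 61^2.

143377824744960

φ(160578003744839) = 160578003744839 · (1 − 1/17) · (1 − 1/53) · (1 − 1/59) · (1 − 1/61)
       = 160578003744839 · 2895360/3242699 = 143377824744960.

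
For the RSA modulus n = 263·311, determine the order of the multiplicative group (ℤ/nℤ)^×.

81220

φ(pq) = (p−1)(q−1) = 262 · 310 = 81220.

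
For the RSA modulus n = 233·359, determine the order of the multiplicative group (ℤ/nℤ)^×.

83056

For distinct primes, φ(pq) = (p−1)(q−1) = 232 × 358 = 83056.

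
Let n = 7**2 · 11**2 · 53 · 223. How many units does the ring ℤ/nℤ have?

53333280

φ(7^2) = 7^1·(7−1) = 7·6 = 42.
φ(11^2) = 11^1·(11−1) = 11·10 = 110.
φ(53) = 53 − 1 = 52.
φ(223) = 223 − 1 = 222.
φ(70074851) = 42 × 110 × 52 × 222 = 53333280.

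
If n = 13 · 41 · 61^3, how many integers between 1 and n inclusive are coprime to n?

φ(120980873) = 120980873 · (1 − 1/13) · (1 − 1/41) · (1 − 1/61)
       = 120980873 · 28800/32513 = 107164800.

107164800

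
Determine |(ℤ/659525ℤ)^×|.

475200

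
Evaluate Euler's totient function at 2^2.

φ(4) = 4 · (1 − 1/2)
       = 4 · 1/2 = 2.

2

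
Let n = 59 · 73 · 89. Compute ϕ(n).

367488

φ(383323) = 383323 · (1 − 1/59) · (1 − 1/73) · (1 − 1/89)
       = 383323 · 367488/383323 = 367488.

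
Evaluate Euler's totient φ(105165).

51840

First factor: 105165 = 3^3 × 5 × 19 × 41.
φ(105165) = 105165 · (1 − 1/3) · (1 − 1/5) · (1 − 1/19) · (1 − 1/41)
       = 105165 · 5760/11685 = 51840.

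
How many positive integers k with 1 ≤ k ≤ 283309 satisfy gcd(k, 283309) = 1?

233280

Prime factorization: 283309 = 13 × 19 × 31 × 37.
φ(283309) = 283309 · (1 − 1/13) · (1 − 1/19) · (1 − 1/31) · (1 − 1/37)
       = 283309 · 233280/283309 = 233280.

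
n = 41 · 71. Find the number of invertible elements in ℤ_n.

φ(41) = 41 − 1 = 40.
φ(71) = 71 − 1 = 70.
Since φ is multiplicative, φ(2911) = 40 · 70 = 2800.

2800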